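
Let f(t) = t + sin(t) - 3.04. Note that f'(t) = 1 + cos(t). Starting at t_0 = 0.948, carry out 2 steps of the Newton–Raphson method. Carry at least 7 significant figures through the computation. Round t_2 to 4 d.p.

2.1252

t_0 = 0.948000: f = -1.279749, f' = 1.583309 → t_1 = 0.948000 - (-1.279749)/(1.583309) = 1.756275
t_1 = 1.756275: f = -0.300877, f' = 0.815583 → t_2 = 1.756275 - (-0.300877)/(0.815583) = 2.125185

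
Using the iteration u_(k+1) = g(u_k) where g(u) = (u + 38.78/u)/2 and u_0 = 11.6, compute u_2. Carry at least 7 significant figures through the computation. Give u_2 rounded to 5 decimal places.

6.33095

u_1 = g(11.600000) = 7.471552
u_2 = g(7.471552) = 6.330953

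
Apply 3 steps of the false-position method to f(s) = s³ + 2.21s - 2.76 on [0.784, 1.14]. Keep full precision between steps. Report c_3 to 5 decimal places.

f(0.784000) = -0.545470, f(1.140000) = 1.240944
step 1: c = 0.892702, f(c) = -0.075718 < 0 → new bracket [0.892702, 1.140000]
step 2: c = 0.906924, f(c) = -0.009744 < 0 → new bracket [0.906924, 1.140000]
step 3: c = 0.908740, f(c) = -0.001241 < 0 → new bracket [0.908740, 1.140000]

0.90874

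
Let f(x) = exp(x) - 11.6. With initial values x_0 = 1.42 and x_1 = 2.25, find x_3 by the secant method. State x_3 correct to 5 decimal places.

Secant update: x_(k+1) = x_k − f(x_k)·(x_k − x_(k-1))/(f(x_k) − f(x_(k-1))).
f(x_0) = -7.462880, f(x_1) = -2.112264
x_2 = 2.250000 - (-2.112264)·(2.250000 - 1.420000)/(-2.112264 - (-7.462880)) = 2.577659; f(x_2) = 1.566285
x_3 = 2.577659 - (1.566285)·(2.577659 - 2.250000)/(1.566285 - (-2.112264)) = 2.438146; f(x_3) = -0.148214

2.43815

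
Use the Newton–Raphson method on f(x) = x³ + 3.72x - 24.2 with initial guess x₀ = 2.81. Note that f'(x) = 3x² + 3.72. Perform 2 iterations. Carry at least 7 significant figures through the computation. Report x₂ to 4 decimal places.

x_0 = 2.810000: f = 8.441241, f' = 27.408300 → x_1 = 2.810000 - (8.441241)/(27.408300) = 2.502019
x_1 = 2.502019: f = 0.770393, f' = 22.500294 → x_2 = 2.502019 - (0.770393)/(22.500294) = 2.467780

2.4678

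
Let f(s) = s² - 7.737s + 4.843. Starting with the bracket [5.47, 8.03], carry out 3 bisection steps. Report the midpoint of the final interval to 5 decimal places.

6.91000

f(5.470000) = -7.557490, f(8.030000) = 7.195790 (opposite signs)
step 1: m = 6.750000, f(m) = -1.819250 < 0 → root in [6.750000, 8.030000]
step 2: m = 7.390000, f(m) = 2.278670 > 0 → root in [6.750000, 7.390000]
step 3: m = 7.070000, f(m) = 0.127310 > 0 → root in [6.750000, 7.070000]
Midpoint of [6.750000, 7.070000] = 6.910000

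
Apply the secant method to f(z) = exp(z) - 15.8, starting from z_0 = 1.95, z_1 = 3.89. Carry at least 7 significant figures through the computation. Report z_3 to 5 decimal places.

f(z_0) = -8.771312, f(z_1) = 33.110887
z_2 = 3.890000 - (33.110887)·(3.890000 - 1.950000)/(33.110887 - (-8.771312)) = 2.356291; f(z_2) = -5.248261
z_3 = 2.356291 - (-5.248261)·(2.356291 - 3.890000)/(-5.248261 - (33.110887)) = 2.566131; f(z_3) = -2.784626

2.56613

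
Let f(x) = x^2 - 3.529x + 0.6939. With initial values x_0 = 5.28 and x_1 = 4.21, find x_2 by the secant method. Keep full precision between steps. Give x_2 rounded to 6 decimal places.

f(x_0) = 9.939180, f(x_1) = 3.560910
x_2 = 4.210000 - (3.560910)·(4.210000 - 5.280000)/(3.560910 - (9.939180)) = 3.612632; f(x_2) = 0.996032

3.612632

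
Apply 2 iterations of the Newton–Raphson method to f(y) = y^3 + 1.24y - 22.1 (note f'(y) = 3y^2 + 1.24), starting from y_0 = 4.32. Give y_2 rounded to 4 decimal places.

2.7431

y_0 = 4.320000: f = 63.878368, f' = 57.227200 → y_1 = 4.320000 - (63.878368)/(57.227200) = 3.203776
y_1 = 3.203776: f = 14.756821, f' = 32.032544 → y_2 = 3.203776 - (14.756821)/(32.032544) = 2.743094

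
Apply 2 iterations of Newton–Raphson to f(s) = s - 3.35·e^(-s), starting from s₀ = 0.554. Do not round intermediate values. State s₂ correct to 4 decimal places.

1.1053

f'(s) = 1 + 3.35·e^(-s)
s_0 = 0.554000: f = -1.371066, f' = 2.925066 → s_1 = 0.554000 - (-1.371066)/(2.925066) = 1.022730
s_1 = 1.022730: f = -0.181970, f' = 2.204700 → s_2 = 1.022730 - (-0.181970)/(2.204700) = 1.105267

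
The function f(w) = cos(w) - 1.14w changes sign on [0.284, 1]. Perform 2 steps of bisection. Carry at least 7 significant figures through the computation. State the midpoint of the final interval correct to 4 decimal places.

f(0.284000) = 0.636182, f(1.000000) = -0.599698 (opposite signs)
step 1: m = 0.642000, f(m) = 0.069020 > 0 → root in [0.642000, 1.000000]
step 2: m = 0.821000, f(m) = -0.254450 < 0 → root in [0.642000, 0.821000]
Midpoint of [0.642000, 0.821000] = 0.731500

0.7315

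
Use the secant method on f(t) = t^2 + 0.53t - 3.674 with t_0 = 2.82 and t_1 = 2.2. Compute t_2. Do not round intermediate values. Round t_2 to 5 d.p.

1.77982

f(t_0) = 5.773000, f(t_1) = 2.332000
t_2 = 2.200000 - (2.332000)·(2.200000 - 2.820000)/(2.332000 - (5.773000)) = 1.779820; f(t_2) = 0.437063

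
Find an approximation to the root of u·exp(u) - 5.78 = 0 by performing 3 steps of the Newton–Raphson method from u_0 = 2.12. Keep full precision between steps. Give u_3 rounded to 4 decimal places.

f'(u) = (u + 1)·exp(u)
u_0 = 2.120000: f = 11.882011, f' = 25.993149 → u_1 = 2.120000 - (11.882011)/(25.993149) = 1.662879
u_1 = 1.662879: f = 2.990814, f' = 14.045289 → u_2 = 1.662879 - (2.990814)/(14.045289) = 1.449938
u_2 = 1.449938: f = 0.400873, f' = 10.443724 → u_3 = 1.449938 - (0.400873)/(10.443724) = 1.411554

1.4116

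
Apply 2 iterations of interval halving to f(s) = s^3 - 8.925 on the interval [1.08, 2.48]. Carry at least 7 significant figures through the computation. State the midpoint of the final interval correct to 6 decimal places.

f(1.080000) = -7.665288, f(2.480000) = 6.327992 (opposite signs)
step 1: m = 1.780000, f(m) = -3.285248 < 0 → root in [1.780000, 2.480000]
step 2: m = 2.130000, f(m) = 0.738597 > 0 → root in [1.780000, 2.130000]
Midpoint of [1.780000, 2.130000] = 1.955000

1.955000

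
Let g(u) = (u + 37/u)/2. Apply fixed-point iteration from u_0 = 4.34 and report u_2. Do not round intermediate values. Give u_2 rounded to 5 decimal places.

u_1 = g(4.340000) = 6.432673
u_2 = g(6.432673) = 6.092279

6.09228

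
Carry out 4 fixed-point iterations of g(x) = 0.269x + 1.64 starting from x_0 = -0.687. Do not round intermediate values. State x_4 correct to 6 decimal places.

2.228158

x_1 = g(-0.687000) = 1.455197
x_2 = g(1.455197) = 2.031448
x_3 = g(2.031448) = 2.186460
x_4 = g(2.186460) = 2.228158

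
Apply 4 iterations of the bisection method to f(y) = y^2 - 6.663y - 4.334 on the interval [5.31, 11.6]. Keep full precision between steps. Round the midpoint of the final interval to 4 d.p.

7.0791

f(5.310000) = -11.518430, f(11.600000) = 52.935200 (opposite signs)
step 1: m = 8.455000, f(m) = 10.817360 > 0 → root in [5.310000, 8.455000]
step 2: m = 6.882500, f(m) = -2.823291 < 0 → root in [6.882500, 8.455000]
step 3: m = 7.668750, f(m) = 3.378845 > 0 → root in [6.882500, 7.668750]
step 4: m = 7.275625, f(m) = 0.123230 > 0 → root in [6.882500, 7.275625]
Midpoint of [6.882500, 7.275625] = 7.079063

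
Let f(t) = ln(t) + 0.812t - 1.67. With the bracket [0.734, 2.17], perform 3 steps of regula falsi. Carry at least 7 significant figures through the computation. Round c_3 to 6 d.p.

1.533621

f(0.734000) = -1.383238, f(2.170000) = 0.866767
step 1: c = 1.616811, f(c) = 0.123307 > 0 → new bracket [0.734000, 1.616811]
step 2: c = 1.544556, f(c) = 0.018915 > 0 → new bracket [0.734000, 1.544556]
step 3: c = 1.533621, f(c) = 0.002932 > 0 → new bracket [0.734000, 1.533621]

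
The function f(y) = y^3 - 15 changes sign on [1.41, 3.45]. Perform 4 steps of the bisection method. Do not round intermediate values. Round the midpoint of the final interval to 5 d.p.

2.49375

f(1.410000) = -12.196779, f(3.450000) = 26.063625 (opposite signs)
step 1: m = 2.430000, f(m) = -0.651093 < 0 → root in [2.430000, 3.450000]
step 2: m = 2.940000, f(m) = 10.412184 > 0 → root in [2.430000, 2.940000]
step 3: m = 2.685000, f(m) = 4.356769 > 0 → root in [2.430000, 2.685000]
step 4: m = 2.557500, f(m) = 1.728112 > 0 → root in [2.430000, 2.557500]
Midpoint of [2.430000, 2.557500] = 2.493750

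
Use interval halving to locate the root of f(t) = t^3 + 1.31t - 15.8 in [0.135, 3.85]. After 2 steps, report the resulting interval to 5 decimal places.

f(0.135000) = -15.620690, f(3.850000) = 46.310125 (opposite signs)
step 1: m = 1.992500, f(m) = -5.279488 < 0 → root in [1.992500, 3.850000]
step 2: m = 2.921250, f(m) = 12.955913 > 0 → root in [1.992500, 2.921250]

[1.99250, 2.92125]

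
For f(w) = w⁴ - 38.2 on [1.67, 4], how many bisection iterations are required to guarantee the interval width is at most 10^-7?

Initial width b − a = 4 − 1.67 = 2.330000.
After n steps the width is (b−a)/2^n; need (b−a)/2^n ≤ 10^-7.
So n ≥ log₂(2.330000/10^-7) = log₂(23300000.0000) ≈ 24.4738.
Hence n = 25.

25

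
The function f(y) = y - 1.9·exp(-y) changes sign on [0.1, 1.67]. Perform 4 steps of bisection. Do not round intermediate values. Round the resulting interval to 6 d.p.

f(0.100000) = -1.619191, f(1.670000) = 1.312331 (opposite signs)
step 1: m = 0.885000, f(m) = 0.100843 > 0 → root in [0.100000, 0.885000]
step 2: m = 0.492500, f(m) = -0.668584 < 0 → root in [0.492500, 0.885000]
step 3: m = 0.688750, f(m) = -0.265437 < 0 → root in [0.688750, 0.885000]
step 4: m = 0.786875, f(m) = -0.078129 < 0 → root in [0.786875, 0.885000]

[0.786875, 0.885000]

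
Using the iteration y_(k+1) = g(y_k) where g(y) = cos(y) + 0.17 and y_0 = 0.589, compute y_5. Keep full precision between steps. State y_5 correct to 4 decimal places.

0.8889

y_1 = g(0.589000) = 1.001497
y_2 = g(1.001497) = 0.709042
y_3 = g(0.709042) = 0.928986
y_4 = g(0.928986) = 0.768647
y_5 = g(0.768647) = 0.888852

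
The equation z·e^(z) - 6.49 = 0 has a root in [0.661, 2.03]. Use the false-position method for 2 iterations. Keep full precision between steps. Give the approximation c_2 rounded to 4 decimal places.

1.3680

f(0.661000) = -5.209823, f(2.030000) = 8.966595
step 1: c = 1.164106, f(c) = -2.761298 < 0 → new bracket [1.164106, 2.030000]
step 2: c = 1.367979, f(c) = -1.117396 < 0 → new bracket [1.367979, 2.030000]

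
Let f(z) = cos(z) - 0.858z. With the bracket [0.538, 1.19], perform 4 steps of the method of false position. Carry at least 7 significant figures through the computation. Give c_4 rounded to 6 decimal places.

False-position update: c = (a·f(b) − b·f(a))/(f(b) − f(a)); replace the endpoint whose sign matches f(c).
f(0.538000) = 0.397131, f(1.190000) = -0.649360
step 1: c = 0.785426, f(c) = 0.033191 > 0 → new bracket [0.785426, 1.190000]
step 2: c = 0.805100, f(c) = 0.002263 > 0 → new bracket [0.805100, 1.190000]
step 3: c = 0.806437, f(c) = 0.000152 > 0 → new bracket [0.806437, 1.190000]
step 4: c = 0.806527, f(c) = 0.000010 > 0 → new bracket [0.806527, 1.190000]

0.806527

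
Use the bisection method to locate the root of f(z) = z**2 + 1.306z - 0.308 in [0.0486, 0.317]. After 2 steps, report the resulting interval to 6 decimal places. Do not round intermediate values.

f(0.048600) = -0.242166, f(0.317000) = 0.206491 (opposite signs)
step 1: m = 0.182800, f(m) = -0.035847 < 0 → root in [0.182800, 0.317000]
step 2: m = 0.249900, f(m) = 0.080819 > 0 → root in [0.182800, 0.249900]

[0.182800, 0.249900]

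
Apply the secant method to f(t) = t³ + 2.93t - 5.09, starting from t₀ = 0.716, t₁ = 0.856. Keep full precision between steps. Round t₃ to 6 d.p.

f(t_0) = -2.625058, f(t_1) = -1.954698
t_2 = 0.856000 - (-1.954698)·(0.856000 - 0.716000)/(-1.954698 - (-2.625058)) = 1.264225; f(t_2) = 0.634744
t_3 = 1.264225 - (0.634744)·(1.264225 - 0.856000)/(0.634744 - (-1.954698)) = 1.164158; f(t_3) = -0.101279

1.164158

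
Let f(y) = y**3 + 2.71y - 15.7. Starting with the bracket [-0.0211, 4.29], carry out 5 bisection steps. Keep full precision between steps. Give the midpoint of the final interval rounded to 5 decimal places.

2.20181

f(-0.021100) = -15.757190, f(4.290000) = 74.879489 (opposite signs)
step 1: m = 2.134450, f(m) = -0.191349 < 0 → root in [2.134450, 4.290000]
step 2: m = 3.212225, f(m) = 26.150118 > 0 → root in [2.134450, 3.212225]
step 3: m = 2.673338, f(m) = 10.650375 > 0 → root in [2.134450, 2.673338]
step 4: m = 2.403894, f(m) = 4.705945 > 0 → root in [2.134450, 2.403894]
step 5: m = 2.269172, f(m) = 2.133742 > 0 → root in [2.134450, 2.269172]
Midpoint of [2.134450, 2.269172] = 2.201811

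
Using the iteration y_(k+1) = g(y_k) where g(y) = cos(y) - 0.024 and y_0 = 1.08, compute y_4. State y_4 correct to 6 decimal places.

y_1 = g(1.080000) = 0.447328
y_2 = g(0.447328) = 0.877606
y_3 = g(0.877606) = 0.614994
y_4 = g(0.614994) = 0.792777

0.792777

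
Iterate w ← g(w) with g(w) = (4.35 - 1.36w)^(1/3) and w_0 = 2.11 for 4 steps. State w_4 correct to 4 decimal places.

w_1 = g(2.110000) = 1.139707
w_2 = g(1.139707) = 1.409460
w_3 = g(1.409460) = 1.344999
w_4 = g(1.344999) = 1.360963

1.3610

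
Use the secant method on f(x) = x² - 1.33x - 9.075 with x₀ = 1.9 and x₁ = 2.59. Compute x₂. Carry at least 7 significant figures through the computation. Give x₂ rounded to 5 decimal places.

4.42911

f(x_0) = -7.992000, f(x_1) = -5.811600
x_2 = 2.590000 - (-5.811600)·(2.590000 - 1.900000)/(-5.811600 - (-7.992000)) = 4.429114; f(x_2) = 4.651329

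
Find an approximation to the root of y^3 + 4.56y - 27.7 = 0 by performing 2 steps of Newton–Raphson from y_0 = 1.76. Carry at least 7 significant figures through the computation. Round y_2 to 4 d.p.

f'(y) = 3y^2 + 4.56
y_0 = 1.760000: f = -14.222624, f' = 13.852800 → y_1 = 1.760000 - (-14.222624)/(13.852800) = 2.786697
y_1 = 2.786697: f = 6.647928, f' = 27.857035 → y_2 = 2.786697 - (6.647928)/(27.857035) = 2.548052

2.5481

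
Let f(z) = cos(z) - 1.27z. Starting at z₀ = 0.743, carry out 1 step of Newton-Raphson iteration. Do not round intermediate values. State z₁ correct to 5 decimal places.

0.63657

f'(z) = -sin(z) - 1.27
z_0 = 0.743000: f = -0.207168, f' = -1.946500 → z_1 = 0.743000 - (-0.207168)/(-1.946500) = 0.636569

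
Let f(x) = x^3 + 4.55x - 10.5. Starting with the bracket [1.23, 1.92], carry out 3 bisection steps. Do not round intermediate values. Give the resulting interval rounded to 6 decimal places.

[1.488750, 1.575000]

f(1.230000) = -3.042633, f(1.920000) = 5.313888 (opposite signs)
step 1: m = 1.575000, f(m) = 0.573234 > 0 → root in [1.230000, 1.575000]
step 2: m = 1.402500, f(m) = -1.359899 < 0 → root in [1.402500, 1.575000]
step 3: m = 1.488750, f(m) = -0.426557 < 0 → root in [1.488750, 1.575000]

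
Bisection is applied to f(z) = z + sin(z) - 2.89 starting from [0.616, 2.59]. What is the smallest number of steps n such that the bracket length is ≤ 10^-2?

8

Initial width b − a = 2.59 − 0.616 = 1.974000.
After n steps the width is (b−a)/2^n; need (b−a)/2^n ≤ 10^-2.
So n ≥ log₂(1.974000/10^-2) = log₂(197.4000) ≈ 7.6250.
Hence n = 8.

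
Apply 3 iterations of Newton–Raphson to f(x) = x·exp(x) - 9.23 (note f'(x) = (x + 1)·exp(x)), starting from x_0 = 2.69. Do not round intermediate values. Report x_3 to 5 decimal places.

1.70208

Newton update: x ← x − f(x)/f'(x).
x_0 = 2.690000: f = 30.398208, f' = 54.359884 → x_1 = 2.690000 - (30.398208)/(54.359884) = 2.130797
x_1 = 2.130797: f = 8.714670, f' = 26.366247 → x_2 = 2.130797 - (8.714670)/(26.366247) = 1.800273
x_2 = 1.800273: f = 1.663996, f' = 16.945297 → x_3 = 1.800273 - (1.663996)/(16.945297) = 1.702075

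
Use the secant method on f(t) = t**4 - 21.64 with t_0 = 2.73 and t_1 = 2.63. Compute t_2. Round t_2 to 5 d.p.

f(t_0) = 33.905718, f(t_1) = 26.203506
t_2 = 2.630000 - (26.203506)·(2.630000 - 2.730000)/(26.203506 - (33.905718)) = 2.289793; f(t_2) = 5.850619

2.28979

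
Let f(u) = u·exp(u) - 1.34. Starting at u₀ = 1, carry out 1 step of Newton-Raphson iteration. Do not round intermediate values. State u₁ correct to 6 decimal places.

0.746479

f'(u) = (u + 1)·exp(u)
u_0 = 1.000000: f = 1.378282, f' = 5.436564 → u_1 = 1.000000 - (1.378282)/(5.436564) = 0.746479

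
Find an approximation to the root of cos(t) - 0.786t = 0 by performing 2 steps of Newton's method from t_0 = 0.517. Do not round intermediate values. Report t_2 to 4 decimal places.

Newton update: t ← t − f(t)/f'(t).
f'(t) = -sin(t) - 0.786
t_0 = 0.517000: f = 0.462944, f' = -1.280274 → t_1 = 0.517000 - (0.462944)/(-1.280274) = 0.878597
t_1 = 0.878597: f = -0.052346, f' = -1.555844 → t_2 = 0.878597 - (-0.052346)/(-1.555844) = 0.844953

0.8450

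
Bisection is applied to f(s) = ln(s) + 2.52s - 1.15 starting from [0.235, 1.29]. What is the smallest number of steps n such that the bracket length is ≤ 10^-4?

Initial width b − a = 1.29 − 0.235 = 1.055000.
After n steps the width is (b−a)/2^n; need (b−a)/2^n ≤ 10^-4.
So n ≥ log₂(1.055000/10^-4) = log₂(10550.0000) ≈ 13.3650.
Hence n = 14.

14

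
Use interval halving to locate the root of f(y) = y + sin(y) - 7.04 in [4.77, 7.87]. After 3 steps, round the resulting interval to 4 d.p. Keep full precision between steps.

[6.3200, 6.7075]

f(4.770000) = -3.268341, f(7.870000) = 1.829872 (opposite signs)
step 1: m = 6.320000, f(m) = -0.683194 < 0 → root in [6.320000, 7.870000]
step 2: m = 7.095000, f(m) = 0.780537 > 0 → root in [6.320000, 7.095000]
step 3: m = 6.707500, f(m) = 0.079196 > 0 → root in [6.320000, 6.707500]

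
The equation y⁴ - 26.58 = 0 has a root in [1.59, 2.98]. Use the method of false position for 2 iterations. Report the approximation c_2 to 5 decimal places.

2.15540

False-position update: c = (a·f(b) − b·f(a))/(f(b) − f(a)); replace the endpoint whose sign matches f(c).
f(1.590000) = -20.188710, f(2.980000) = 52.281504
step 1: c = 1.977225, f(c) = -11.296433 < 0 → new bracket [1.977225, 2.980000]
step 2: c = 2.155397, f(c) = -4.997139 < 0 → new bracket [2.155397, 2.980000]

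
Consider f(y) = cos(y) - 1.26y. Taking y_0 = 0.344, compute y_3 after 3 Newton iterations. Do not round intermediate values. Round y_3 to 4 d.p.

0.6377

f'(y) = -sin(y) - 1.26
y_0 = 0.344000: f = 0.507973, f' = -1.597255 → y_1 = 0.344000 - (0.507973)/(-1.597255) = 0.662029
y_1 = 0.662029: f = -0.045410, f' = -1.874718 → y_2 = 0.662029 - (-0.045410)/(-1.874718) = 0.637807
y_2 = 0.637807: f = -0.000233, f' = -1.855435 → y_3 = 0.637807 - (-0.000233)/(-1.855435) = 0.637681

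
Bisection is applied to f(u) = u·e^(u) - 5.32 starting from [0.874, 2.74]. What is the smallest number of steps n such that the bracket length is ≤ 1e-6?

Initial width b − a = 2.74 − 0.874 = 1.866000.
After n steps the width is (b−a)/2^n; need (b−a)/2^n ≤ 1e-6.
So n ≥ log₂(1.866000/1e-6) = log₂(1866000.0000) ≈ 20.8315.
Hence n = 21.

21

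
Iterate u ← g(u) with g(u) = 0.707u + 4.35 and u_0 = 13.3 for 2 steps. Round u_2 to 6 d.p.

u_1 = g(13.300000) = 13.753100
u_2 = g(13.753100) = 14.073442

14.073442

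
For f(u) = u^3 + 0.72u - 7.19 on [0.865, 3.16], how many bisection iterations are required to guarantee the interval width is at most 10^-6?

Initial width b − a = 3.16 − 0.865 = 2.295000.
After n steps the width is (b−a)/2^n; need (b−a)/2^n ≤ 10^-6.
So n ≥ log₂(2.295000/10^-6) = log₂(2295000.0000) ≈ 21.1301.
Hence n = 22.

22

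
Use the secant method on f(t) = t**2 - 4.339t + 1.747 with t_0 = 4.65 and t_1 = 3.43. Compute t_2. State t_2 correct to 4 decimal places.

3.7964

f(t_0) = 3.193150, f(t_1) = -1.370870
t_2 = 3.430000 - (-1.370870)·(3.430000 - 4.650000)/(-1.370870 - (3.193150)) = 3.796445; f(t_2) = -0.312781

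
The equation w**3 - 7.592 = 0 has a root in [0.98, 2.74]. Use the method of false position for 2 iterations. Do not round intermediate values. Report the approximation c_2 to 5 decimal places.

f(0.980000) = -6.650808, f(2.740000) = 12.978824
step 1: c = 1.576314, f(c) = -3.675230 < 0 → new bracket [1.576314, 2.740000]
step 2: c = 1.833117, f(c) = -1.432144 < 0 → new bracket [1.833117, 2.740000]

1.83312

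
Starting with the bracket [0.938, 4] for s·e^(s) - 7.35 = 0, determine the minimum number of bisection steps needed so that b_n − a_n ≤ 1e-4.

Initial width b − a = 4 − 0.938 = 3.062000.
After n steps the width is (b−a)/2^n; need (b−a)/2^n ≤ 1e-4.
So n ≥ log₂(3.062000/1e-4) = log₂(30620.0000) ≈ 14.9022.
Hence n = 15.

15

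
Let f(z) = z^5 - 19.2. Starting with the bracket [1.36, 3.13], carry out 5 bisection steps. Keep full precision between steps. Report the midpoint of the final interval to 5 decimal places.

f(1.360000) = -14.547413, f(3.130000) = 281.215051 (opposite signs)
step 1: m = 2.245000, f(m) = 37.827158 > 0 → root in [1.360000, 2.245000]
step 2: m = 1.802500, f(m) = -0.172735 < 0 → root in [1.802500, 2.245000]
step 3: m = 2.023750, f(m) = 14.745664 > 0 → root in [1.802500, 2.023750]
step 4: m = 1.913125, f(m) = 6.428119 > 0 → root in [1.802500, 1.913125]
step 5: m = 1.857813, f(m) = 2.931426 > 0 → root in [1.802500, 1.857813]
Midpoint of [1.802500, 1.857813] = 1.830156

1.83016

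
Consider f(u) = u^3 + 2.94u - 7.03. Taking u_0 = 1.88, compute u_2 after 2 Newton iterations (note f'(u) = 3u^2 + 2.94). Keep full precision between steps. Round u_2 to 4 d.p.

u_0 = 1.880000: f = 5.141872, f' = 13.543200 → u_1 = 1.880000 - (5.141872)/(13.543200) = 1.500336
u_1 = 1.500336: f = 0.758252, f' = 9.693020 → u_2 = 1.500336 - (0.758252)/(9.693020) = 1.422109

1.4221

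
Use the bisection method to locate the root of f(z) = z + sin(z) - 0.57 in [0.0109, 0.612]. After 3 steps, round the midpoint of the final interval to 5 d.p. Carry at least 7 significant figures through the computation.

0.27388

f(0.010900) = -0.548200, f(0.612000) = 0.616506 (opposite signs)
step 1: m = 0.311450, f(m) = 0.047889 > 0 → root in [0.010900, 0.311450]
step 2: m = 0.161175, f(m) = -0.248347 < 0 → root in [0.161175, 0.311450]
step 3: m = 0.236313, f(m) = -0.099568 < 0 → root in [0.236313, 0.311450]
Midpoint of [0.236313, 0.311450] = 0.273881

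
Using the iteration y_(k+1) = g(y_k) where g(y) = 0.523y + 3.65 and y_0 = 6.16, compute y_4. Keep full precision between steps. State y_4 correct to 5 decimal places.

7.54036

y_1 = g(6.160000) = 6.871680
y_2 = g(6.871680) = 7.243889
y_3 = g(7.243889) = 7.438554
y_4 = g(7.438554) = 7.540364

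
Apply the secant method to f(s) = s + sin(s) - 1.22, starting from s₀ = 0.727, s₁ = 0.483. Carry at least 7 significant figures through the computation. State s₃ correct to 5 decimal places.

Secant update: s_(k+1) = s_k − f(s_k)·(s_k − s_(k-1))/(f(s_k) − f(s_(k-1))).
f(s_0) = 0.171631, f(s_1) = -0.272562
s_2 = 0.483000 - (-0.272562)·(0.483000 - 0.727000)/(-0.272562 - (0.171631)) = 0.632721; f(s_2) = 0.004063
s_3 = 0.632721 - (0.004063)·(0.632721 - 0.483000)/(0.004063 - (-0.272562)) = 0.630522; f(s_3) = 0.000089

0.63052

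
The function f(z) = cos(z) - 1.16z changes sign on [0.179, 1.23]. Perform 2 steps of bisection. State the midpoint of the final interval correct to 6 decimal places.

0.573125

f(0.179000) = 0.776382, f(1.230000) = -1.092562 (opposite signs)
step 1: m = 0.704500, f(m) = -0.055285 < 0 → root in [0.179000, 0.704500]
step 2: m = 0.441750, f(m) = 0.391575 > 0 → root in [0.441750, 0.704500]
Midpoint of [0.441750, 0.704500] = 0.573125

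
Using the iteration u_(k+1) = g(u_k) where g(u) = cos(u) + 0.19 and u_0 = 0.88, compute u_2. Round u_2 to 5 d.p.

u_1 = g(0.880000) = 0.827151
u_2 = g(0.827151) = 0.866975

0.86698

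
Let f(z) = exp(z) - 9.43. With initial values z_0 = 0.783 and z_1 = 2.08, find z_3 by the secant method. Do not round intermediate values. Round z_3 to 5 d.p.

2.23128

Secant update: z_(k+1) = z_k − f(z_k)·(z_k − z_(k-1))/(f(z_k) − f(z_(k-1))).
f(z_0) = -7.241973, f(z_1) = -1.425531
z_2 = 2.080000 - (-1.425531)·(2.080000 - 0.783000)/(-1.425531 - (-7.241973)) = 2.397877; f(z_2) = 1.569800
z_3 = 2.397877 - (1.569800)·(2.397877 - 2.080000)/(1.569800 - (-1.425531)) = 2.231283; f(z_3) = -0.118191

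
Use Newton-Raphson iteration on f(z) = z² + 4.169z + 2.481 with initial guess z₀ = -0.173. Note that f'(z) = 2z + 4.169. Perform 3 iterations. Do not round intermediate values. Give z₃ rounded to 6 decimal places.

-0.719163

Newton update: z ← z − f(z)/f'(z).
z_0 = -0.173000: f = 1.789692, f' = 3.823000 → z_1 = -0.173000 - (1.789692)/(3.823000) = -0.641138
z_1 = -0.641138: f = 0.219153, f' = 2.886724 → z_2 = -0.641138 - (0.219153)/(2.886724) = -0.717056
z_2 = -0.717056: f = 0.005763, f' = 2.734888 → z_3 = -0.717056 - (0.005763)/(2.734888) = -0.719163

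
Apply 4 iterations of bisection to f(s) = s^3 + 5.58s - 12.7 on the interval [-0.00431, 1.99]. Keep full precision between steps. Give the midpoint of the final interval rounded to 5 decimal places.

1.55374

f(-0.004310) = -12.724050, f(1.990000) = 6.284799 (opposite signs)
step 1: m = 0.992845, f(m) = -6.181237 < 0 → root in [0.992845, 1.990000]
step 2: m = 1.491423, f(m) = -1.060430 < 0 → root in [1.491423, 1.990000]
step 3: m = 1.740711, f(m) = 2.287656 > 0 → root in [1.491423, 1.740711]
step 4: m = 1.616067, f(m) = 0.538290 > 0 → root in [1.491423, 1.616067]
Midpoint of [1.491423, 1.616067] = 1.553745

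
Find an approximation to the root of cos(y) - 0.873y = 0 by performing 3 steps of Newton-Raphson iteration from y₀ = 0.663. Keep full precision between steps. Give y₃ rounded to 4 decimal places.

0.7989

f'(y) = -sin(y) - 0.873
y_0 = 0.663000: f = 0.209350, f' = -1.488484 → y_1 = 0.663000 - (0.209350)/(-1.488484) = 0.803647
y_1 = 0.803647: f = -0.007497, f' = -1.592892 → y_2 = 0.803647 - (-0.007497)/(-1.592892) = 0.798940
y_2 = 0.798940: f = -0.000008, f' = -1.589617 → y_3 = 0.798940 - (-0.000008)/(-1.589617) = 0.798935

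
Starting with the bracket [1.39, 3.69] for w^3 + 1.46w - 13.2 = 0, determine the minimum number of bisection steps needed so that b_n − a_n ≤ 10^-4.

15

Initial width b − a = 3.69 − 1.39 = 2.300000.
After n steps the width is (b−a)/2^n; need (b−a)/2^n ≤ 10^-4.
So n ≥ log₂(2.300000/10^-4) = log₂(23000.0000) ≈ 14.4893.
Hence n = 15.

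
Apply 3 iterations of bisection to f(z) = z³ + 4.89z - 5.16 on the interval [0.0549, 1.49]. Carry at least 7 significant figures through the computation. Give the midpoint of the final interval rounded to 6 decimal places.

0.862144

f(0.054900) = -4.891374, f(1.490000) = 5.434049 (opposite signs)
step 1: m = 0.772450, f(m) = -0.921815 < 0 → root in [0.772450, 1.490000]
step 2: m = 1.131225, f(m) = 1.819285 > 0 → root in [0.772450, 1.131225]
step 3: m = 0.951837, f(m) = 0.356845 > 0 → root in [0.772450, 0.951837]
Midpoint of [0.772450, 0.951837] = 0.862144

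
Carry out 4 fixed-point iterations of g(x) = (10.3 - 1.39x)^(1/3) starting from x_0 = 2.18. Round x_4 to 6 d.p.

1.963607

x_1 = g(2.180000) = 1.937199
x_2 = g(1.937199) = 1.966724
x_3 = g(1.966724) = 1.963181
x_4 = g(1.963181) = 1.963607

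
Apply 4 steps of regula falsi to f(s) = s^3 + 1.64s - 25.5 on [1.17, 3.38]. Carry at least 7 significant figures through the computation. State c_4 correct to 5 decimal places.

False-position update: c = (a·f(b) − b·f(a))/(f(b) − f(a)); replace the endpoint whose sign matches f(c).
f(1.170000) = -21.979587, f(3.380000) = 18.657672
step 1: c = 2.365329, f(c) = -8.387365 < 0 → new bracket [2.365329, 3.380000]
step 2: c = 2.680005, f(c) = -1.855862 < 0 → new bracket [2.680005, 3.380000]
step 3: c = 2.743333, f(c) = -0.354944 < 0 → new bracket [2.743333, 3.380000]
step 4: c = 2.755219, f(c) = -0.065933 < 0 → new bracket [2.755219, 3.380000]

2.75522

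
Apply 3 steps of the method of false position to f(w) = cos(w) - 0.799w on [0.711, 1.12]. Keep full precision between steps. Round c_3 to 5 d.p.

f(0.711000) = 0.189621, f(1.120000) = -0.459198
step 1: c = 0.830532, f(c) = 0.010887 > 0 → new bracket [0.830532, 1.120000]
step 2: c = 0.837237, f(c) = 0.000566 > 0 → new bracket [0.837237, 1.120000]
step 3: c = 0.837585, f(c) = 0.000029 > 0 → new bracket [0.837585, 1.120000]

0.83758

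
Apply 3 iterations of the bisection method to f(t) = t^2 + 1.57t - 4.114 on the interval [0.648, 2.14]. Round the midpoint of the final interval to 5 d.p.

1.30075

f(0.648000) = -2.676736, f(2.140000) = 3.825400 (opposite signs)
step 1: m = 1.394000, f(m) = 0.017816 > 0 → root in [0.648000, 1.394000]
step 2: m = 1.021000, f(m) = -1.468589 < 0 → root in [1.021000, 1.394000]
step 3: m = 1.207500, f(m) = -0.760169 < 0 → root in [1.207500, 1.394000]
Midpoint of [1.207500, 1.394000] = 1.300750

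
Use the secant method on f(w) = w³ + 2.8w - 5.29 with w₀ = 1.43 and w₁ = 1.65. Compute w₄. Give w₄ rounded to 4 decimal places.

1.2281

f(w_0) = 1.638207, f(w_1) = 3.822125
w_2 = 1.650000 - (3.822125)·(1.650000 - 1.430000)/(3.822125 - (1.638207)) = 1.264973; f(w_2) = 0.276079
w_3 = 1.264973 - (0.276079)·(1.264973 - 1.650000)/(0.276079 - (3.822125)) = 1.234996; f(w_3) = 0.051627
w_4 = 1.234996 - (0.051627)·(1.234996 - 1.264973)/(0.051627 - (0.276079)) = 1.228102; f(w_4) = 0.000948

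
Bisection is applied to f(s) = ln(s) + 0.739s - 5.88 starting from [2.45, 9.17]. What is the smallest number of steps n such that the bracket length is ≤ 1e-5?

Initial width b − a = 9.17 − 2.45 = 6.720000.
After n steps the width is (b−a)/2^n; need (b−a)/2^n ≤ 1e-5.
So n ≥ log₂(6.720000/1e-5) = log₂(672000.0000) ≈ 19.3581.
Hence n = 20.

20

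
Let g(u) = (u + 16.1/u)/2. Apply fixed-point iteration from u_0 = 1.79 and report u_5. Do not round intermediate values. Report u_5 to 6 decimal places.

u_1 = g(1.790000) = 5.392207
u_2 = g(5.392207) = 4.188999
u_3 = g(4.188999) = 4.016200
u_4 = g(4.016200) = 4.012482
u_5 = g(4.012482) = 4.012481

4.012481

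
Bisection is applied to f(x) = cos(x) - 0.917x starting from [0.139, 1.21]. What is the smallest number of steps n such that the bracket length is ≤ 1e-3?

Initial width b − a = 1.21 − 0.139 = 1.071000.
After n steps the width is (b−a)/2^n; need (b−a)/2^n ≤ 1e-3.
So n ≥ log₂(1.071000/1e-3) = log₂(1071.0000) ≈ 10.0647.
Hence n = 11.

11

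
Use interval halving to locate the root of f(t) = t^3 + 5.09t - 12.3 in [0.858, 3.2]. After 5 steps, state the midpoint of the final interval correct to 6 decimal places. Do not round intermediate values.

1.626469

f(0.858000) = -7.301151, f(3.200000) = 36.756000 (opposite signs)
step 1: m = 2.029000, f(m) = 6.380680 > 0 → root in [0.858000, 2.029000]
step 2: m = 1.443500, f(m) = -1.944775 < 0 → root in [1.443500, 2.029000]
step 3: m = 1.736250, f(m) = 1.771549 > 0 → root in [1.443500, 1.736250]
step 4: m = 1.589875, f(m) = -0.188805 < 0 → root in [1.589875, 1.736250]
step 5: m = 1.663063, f(m) = 0.764648 > 0 → root in [1.589875, 1.663063]
Midpoint of [1.589875, 1.663063] = 1.626469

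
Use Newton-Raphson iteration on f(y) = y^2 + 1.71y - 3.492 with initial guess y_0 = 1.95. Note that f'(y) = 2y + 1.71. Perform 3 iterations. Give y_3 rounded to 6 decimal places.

1.200001

y_0 = 1.950000: f = 3.645000, f' = 5.610000 → y_1 = 1.950000 - (3.645000)/(5.610000) = 1.300267
y_1 = 1.300267: f = 0.422152, f' = 4.310535 → y_2 = 1.300267 - (0.422152)/(4.310535) = 1.202332
y_2 = 1.202332: f = 0.009591, f' = 4.114665 → y_3 = 1.202332 - (0.009591)/(4.114665) = 1.200001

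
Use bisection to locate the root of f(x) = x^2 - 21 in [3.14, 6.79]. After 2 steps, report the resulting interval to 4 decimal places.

[4.0525, 4.9650]

f(3.140000) = -11.140400, f(6.790000) = 25.104100 (opposite signs)
step 1: m = 4.965000, f(m) = 3.651225 > 0 → root in [3.140000, 4.965000]
step 2: m = 4.052500, f(m) = -4.577244 < 0 → root in [4.052500, 4.965000]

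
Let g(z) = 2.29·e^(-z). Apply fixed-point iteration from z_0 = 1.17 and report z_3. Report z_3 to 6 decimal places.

0.743430

z_1 = g(1.170000) = 0.710740
z_2 = g(0.710740) = 1.125032
z_3 = g(1.125032) = 0.743430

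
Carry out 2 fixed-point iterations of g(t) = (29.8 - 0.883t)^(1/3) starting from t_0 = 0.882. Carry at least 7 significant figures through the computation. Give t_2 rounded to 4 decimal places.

t_1 = g(0.882000) = 3.073065
t_2 = g(3.073065) = 3.003200

3.0032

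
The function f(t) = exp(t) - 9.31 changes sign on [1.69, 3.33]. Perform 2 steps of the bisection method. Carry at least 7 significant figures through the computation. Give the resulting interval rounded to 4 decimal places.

f(1.690000) = -3.890519, f(3.330000) = 18.628342 (opposite signs)
step 1: m = 2.510000, f(m) = 2.994930 > 0 → root in [1.690000, 2.510000]
step 2: m = 2.100000, f(m) = -1.143830 < 0 → root in [2.100000, 2.510000]

[2.1000, 2.5100]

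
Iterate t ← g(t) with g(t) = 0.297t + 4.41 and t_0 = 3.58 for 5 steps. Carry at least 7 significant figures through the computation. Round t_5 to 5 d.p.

6.26689

t_1 = g(3.580000) = 5.473260
t_2 = g(5.473260) = 6.035558
t_3 = g(6.035558) = 6.202561
t_4 = g(6.202561) = 6.252161
t_5 = g(6.252161) = 6.266892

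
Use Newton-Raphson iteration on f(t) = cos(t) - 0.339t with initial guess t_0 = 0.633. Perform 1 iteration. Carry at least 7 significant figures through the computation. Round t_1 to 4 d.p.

1.2688

Newton update: t ← t − f(t)/f'(t).
f'(t) = -sin(t) - 0.339
t_0 = 0.633000: f = 0.591669, f' = -0.930566 → t_1 = 0.633000 - (0.591669)/(-0.930566) = 1.268817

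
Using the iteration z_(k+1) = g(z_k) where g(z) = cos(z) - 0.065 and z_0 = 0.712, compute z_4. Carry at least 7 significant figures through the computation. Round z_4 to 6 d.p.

0.701994

z_1 = g(0.712000) = 0.692057
z_2 = g(0.692057) = 0.704935
z_3 = g(0.704935) = 0.696654
z_4 = g(0.696654) = 0.701994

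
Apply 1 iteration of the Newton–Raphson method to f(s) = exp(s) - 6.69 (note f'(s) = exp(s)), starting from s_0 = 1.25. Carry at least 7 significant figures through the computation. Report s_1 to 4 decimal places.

2.1667

Newton update: s ← s − f(s)/f'(s).
s_0 = 1.250000: f = -3.199657, f' = 3.490343 → s_1 = 1.250000 - (-3.199657)/(3.490343) = 2.166717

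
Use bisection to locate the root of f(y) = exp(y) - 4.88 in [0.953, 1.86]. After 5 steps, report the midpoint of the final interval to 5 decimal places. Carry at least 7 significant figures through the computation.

1.59073

f(0.953000) = -2.286522, f(1.860000) = 1.543737 (opposite signs)
step 1: m = 1.406500, f(m) = -0.798355 < 0 → root in [1.406500, 1.860000]
step 2: m = 1.633250, f(m) = 0.240489 > 0 → root in [1.406500, 1.633250]
step 3: m = 1.519875, f(m) = -0.308346 < 0 → root in [1.519875, 1.633250]
step 4: m = 1.576563, f(m) = -0.041704 < 0 → root in [1.576563, 1.633250]
step 5: m = 1.604906, f(m) = 0.097393 > 0 → root in [1.576563, 1.604906]
Midpoint of [1.576563, 1.604906] = 1.590734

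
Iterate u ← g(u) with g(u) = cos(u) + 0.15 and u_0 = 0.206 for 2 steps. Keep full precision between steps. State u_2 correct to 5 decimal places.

u_1 = g(0.206000) = 1.128857
u_2 = g(1.128857) = 0.577693

0.57769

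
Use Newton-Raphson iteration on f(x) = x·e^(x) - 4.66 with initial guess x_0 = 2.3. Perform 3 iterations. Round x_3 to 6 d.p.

f'(x) = (x + 1)·e^(x)
x_0 = 2.300000: f = 18.280620, f' = 32.914802 → x_1 = 2.300000 - (18.280620)/(32.914802) = 1.744608
x_1 = 1.744608: f = 5.325538, f' = 15.709195 → x_2 = 1.744608 - (5.325538)/(15.709195) = 1.405600
x_2 = 1.405600: f = 1.072001, f' = 9.809975 → x_3 = 1.405600 - (1.072001)/(9.809975) = 1.296324

1.296324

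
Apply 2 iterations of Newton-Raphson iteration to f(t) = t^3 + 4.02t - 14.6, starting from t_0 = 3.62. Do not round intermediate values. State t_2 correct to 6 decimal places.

f'(t) = 3t^2 + 4.02
t_0 = 3.620000: f = 47.390328, f' = 43.333200 → t_1 = 3.620000 - (47.390328)/(43.333200) = 2.526374
t_1 = 2.526374: f = 11.680764, f' = 23.167692 → t_2 = 2.526374 - (11.680764)/(23.167692) = 2.022190

2.022190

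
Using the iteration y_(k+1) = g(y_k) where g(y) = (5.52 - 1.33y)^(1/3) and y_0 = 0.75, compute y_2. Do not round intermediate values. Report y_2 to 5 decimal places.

y_1 = g(0.750000) = 1.653711
y_2 = g(1.653711) = 1.491892

1.49189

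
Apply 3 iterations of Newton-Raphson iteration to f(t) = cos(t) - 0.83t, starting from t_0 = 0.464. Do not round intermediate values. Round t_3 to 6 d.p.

f'(t) = -sin(t) - 0.83
t_0 = 0.464000: f = 0.509150, f' = -1.277529 → t_1 = 0.464000 - (0.509150)/(-1.277529) = 0.862543
t_1 = 0.862543: f = -0.065402, f' = -1.589499 → t_2 = 0.862543 - (-0.065402)/(-1.589499) = 0.821396
t_2 = 0.821396: f = -0.000559, f' = -1.562098 → t_3 = 0.821396 - (-0.000559)/(-1.562098) = 0.821038

0.821038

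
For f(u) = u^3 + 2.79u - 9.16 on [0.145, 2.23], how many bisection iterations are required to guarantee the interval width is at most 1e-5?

Initial width b − a = 2.23 − 0.145 = 2.085000.
After n steps the width is (b−a)/2^n; need (b−a)/2^n ≤ 1e-5.
So n ≥ log₂(2.085000/1e-5) = log₂(208500.0000) ≈ 17.6697.
Hence n = 18.

18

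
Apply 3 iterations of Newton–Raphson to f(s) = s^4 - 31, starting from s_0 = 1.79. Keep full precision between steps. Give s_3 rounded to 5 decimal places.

f'(s) = 4s^3
s_0 = 1.790000: f = -20.733743, f' = 22.941356 → s_1 = 1.790000 - (-20.733743)/(22.941356) = 2.693771
s_1 = 2.693771: f = 21.655410, f' = 78.188385 → s_2 = 2.693771 - (21.655410)/(78.188385) = 2.416807
s_2 = 2.416807: f = 3.116764, f' = 56.465850 → s_3 = 2.416807 - (3.116764)/(56.465850) = 2.361610

2.36161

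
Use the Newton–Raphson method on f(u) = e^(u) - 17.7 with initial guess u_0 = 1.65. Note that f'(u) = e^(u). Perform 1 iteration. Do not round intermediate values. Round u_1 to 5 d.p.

u_0 = 1.650000: f = -12.493020, f' = 5.206980 → u_1 = 1.650000 - (-12.493020)/(5.206980) = 4.049283

4.04928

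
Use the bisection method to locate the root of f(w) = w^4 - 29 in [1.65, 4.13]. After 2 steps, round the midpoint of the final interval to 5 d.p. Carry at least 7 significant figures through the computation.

2.58000

f(1.650000) = -21.587994, f(4.130000) = 261.937838 (opposite signs)
step 1: m = 2.890000, f(m) = 40.757574 > 0 → root in [1.650000, 2.890000]
step 2: m = 2.270000, f(m) = -2.447622 < 0 → root in [2.270000, 2.890000]
Midpoint of [2.270000, 2.890000] = 2.580000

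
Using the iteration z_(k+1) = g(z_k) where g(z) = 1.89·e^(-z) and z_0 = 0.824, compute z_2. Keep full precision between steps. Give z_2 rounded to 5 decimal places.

0.82488

z_1 = g(0.824000) = 0.829093
z_2 = g(0.829093) = 0.824881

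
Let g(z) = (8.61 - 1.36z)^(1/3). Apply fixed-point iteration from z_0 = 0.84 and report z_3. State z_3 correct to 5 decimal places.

z_1 = g(0.840000) = 1.954611
z_2 = g(1.954611) = 1.812234
z_3 = g(1.812234) = 1.831678

1.83168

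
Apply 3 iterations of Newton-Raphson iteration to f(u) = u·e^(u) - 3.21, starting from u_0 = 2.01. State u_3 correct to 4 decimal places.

1.0912

f'(u) = (u + 1)·e^(u)
u_0 = 2.010000: f = 11.791268, f' = 22.464585 → u_1 = 2.010000 - (11.791268)/(22.464585) = 1.485117
u_1 = 1.485117: f = 3.347513, f' = 10.972997 → u_2 = 1.485117 - (3.347513)/(10.972997) = 1.180049
u_2 = 1.180049: f = 0.630511, f' = 7.095046 → u_3 = 1.180049 - (0.630511)/(7.095046) = 1.091183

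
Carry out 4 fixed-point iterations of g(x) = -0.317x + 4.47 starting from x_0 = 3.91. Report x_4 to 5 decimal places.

3.39929

x_1 = g(3.910000) = 3.230530
x_2 = g(3.230530) = 3.445922
x_3 = g(3.445922) = 3.377643
x_4 = g(3.377643) = 3.399287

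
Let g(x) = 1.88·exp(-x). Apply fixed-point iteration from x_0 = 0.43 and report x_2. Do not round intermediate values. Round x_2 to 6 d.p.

x_1 = g(0.430000) = 1.222957
x_2 = g(1.222957) = 0.553394

0.553394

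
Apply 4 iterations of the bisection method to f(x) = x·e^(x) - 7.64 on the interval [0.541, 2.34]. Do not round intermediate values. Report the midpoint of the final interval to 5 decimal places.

f(0.541000) = -6.710711, f(2.340000) = 16.652094 (opposite signs)
step 1: m = 1.440500, f(m) = -1.557047 < 0 → root in [1.440500, 2.340000]
step 2: m = 1.890250, f(m) = 4.875390 > 0 → root in [1.440500, 1.890250]
step 3: m = 1.665375, f(m) = 1.165930 > 0 → root in [1.440500, 1.665375]
step 4: m = 1.552938, f(m) = -0.301857 < 0 → root in [1.552938, 1.665375]
Midpoint of [1.552938, 1.665375] = 1.609156

1.60916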